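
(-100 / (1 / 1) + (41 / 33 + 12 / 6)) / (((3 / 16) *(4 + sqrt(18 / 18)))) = -51088 / 495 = -103.21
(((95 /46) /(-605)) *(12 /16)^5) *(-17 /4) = 78489 /22798336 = 0.00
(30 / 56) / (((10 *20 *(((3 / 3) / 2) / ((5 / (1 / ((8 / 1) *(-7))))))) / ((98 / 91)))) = -21 / 13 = -1.62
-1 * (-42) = 42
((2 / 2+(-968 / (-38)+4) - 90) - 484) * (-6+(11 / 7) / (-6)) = 2716001 / 798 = 3403.51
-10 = -10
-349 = -349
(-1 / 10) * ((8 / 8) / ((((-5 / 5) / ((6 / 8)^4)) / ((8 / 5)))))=81 / 1600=0.05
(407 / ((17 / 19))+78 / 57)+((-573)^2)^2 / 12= 11606459960757 / 1292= 8983328143.00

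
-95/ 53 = -1.79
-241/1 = -241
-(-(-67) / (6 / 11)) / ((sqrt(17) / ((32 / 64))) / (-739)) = 544643*sqrt(17) / 204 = 11007.94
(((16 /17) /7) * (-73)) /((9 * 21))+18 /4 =200083 /44982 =4.45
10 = 10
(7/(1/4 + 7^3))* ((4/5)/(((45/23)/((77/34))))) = 99176/5251725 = 0.02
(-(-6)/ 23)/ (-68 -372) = -3/ 5060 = -0.00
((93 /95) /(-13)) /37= -93 /45695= -0.00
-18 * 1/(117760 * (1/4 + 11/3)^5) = -4374/26374675805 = -0.00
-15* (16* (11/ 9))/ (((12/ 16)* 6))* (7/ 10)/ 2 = -22.81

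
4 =4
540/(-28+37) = 60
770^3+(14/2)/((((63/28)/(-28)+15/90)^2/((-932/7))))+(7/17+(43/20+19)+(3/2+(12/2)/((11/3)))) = 1435558064574731/3145340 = 456407912.84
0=0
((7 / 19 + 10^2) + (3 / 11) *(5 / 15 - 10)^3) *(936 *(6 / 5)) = -163970.48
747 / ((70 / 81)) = 60507 / 70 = 864.39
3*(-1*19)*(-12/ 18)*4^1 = 152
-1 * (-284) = 284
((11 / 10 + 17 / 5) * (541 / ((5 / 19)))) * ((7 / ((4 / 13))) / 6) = 2806167 / 80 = 35077.09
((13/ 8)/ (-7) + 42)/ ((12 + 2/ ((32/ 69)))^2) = 74848/ 476847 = 0.16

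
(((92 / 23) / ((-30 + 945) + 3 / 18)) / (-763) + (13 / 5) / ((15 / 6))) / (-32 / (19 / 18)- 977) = -0.00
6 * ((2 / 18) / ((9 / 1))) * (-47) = -94 / 27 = -3.48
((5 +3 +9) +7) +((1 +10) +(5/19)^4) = 4561860/130321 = 35.00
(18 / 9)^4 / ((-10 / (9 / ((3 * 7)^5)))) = -0.00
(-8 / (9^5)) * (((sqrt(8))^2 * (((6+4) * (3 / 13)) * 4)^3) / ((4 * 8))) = -128000 / 4804839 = -0.03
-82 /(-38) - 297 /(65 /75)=-84112 /247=-340.53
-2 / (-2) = 1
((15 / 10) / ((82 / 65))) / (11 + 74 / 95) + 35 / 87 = 2678245 / 5321964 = 0.50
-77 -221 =-298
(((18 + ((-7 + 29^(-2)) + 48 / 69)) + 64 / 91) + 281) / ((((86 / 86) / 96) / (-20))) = -991577735040 / 1760213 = -563328.26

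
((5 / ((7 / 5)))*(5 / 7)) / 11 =125 / 539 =0.23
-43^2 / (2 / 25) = -46225 / 2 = -23112.50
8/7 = 1.14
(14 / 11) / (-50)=-7 / 275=-0.03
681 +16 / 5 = 3421 / 5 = 684.20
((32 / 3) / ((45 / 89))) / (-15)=-2848 / 2025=-1.41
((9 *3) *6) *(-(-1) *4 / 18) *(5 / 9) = 20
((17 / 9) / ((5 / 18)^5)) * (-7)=-24984288 / 3125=-7994.97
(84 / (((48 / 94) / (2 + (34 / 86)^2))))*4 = 1418.85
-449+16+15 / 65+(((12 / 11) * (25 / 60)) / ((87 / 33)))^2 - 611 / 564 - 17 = -59146153 / 131196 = -450.82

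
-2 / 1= -2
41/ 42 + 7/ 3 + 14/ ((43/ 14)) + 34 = 75613/ 1806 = 41.87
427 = 427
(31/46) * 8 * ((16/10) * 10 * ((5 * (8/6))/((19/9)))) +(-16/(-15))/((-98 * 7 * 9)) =5512143704/20235285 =272.40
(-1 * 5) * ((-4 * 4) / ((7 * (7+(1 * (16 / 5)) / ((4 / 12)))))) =400 / 581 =0.69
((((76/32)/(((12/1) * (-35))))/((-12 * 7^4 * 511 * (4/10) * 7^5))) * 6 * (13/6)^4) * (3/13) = 41743/23945078848223232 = 0.00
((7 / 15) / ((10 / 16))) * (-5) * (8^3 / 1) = -28672 / 15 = -1911.47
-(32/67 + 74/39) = -6206/2613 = -2.38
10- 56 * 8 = -438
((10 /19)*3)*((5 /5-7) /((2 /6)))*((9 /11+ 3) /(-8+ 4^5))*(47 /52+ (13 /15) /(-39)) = -129969 /1380236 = -0.09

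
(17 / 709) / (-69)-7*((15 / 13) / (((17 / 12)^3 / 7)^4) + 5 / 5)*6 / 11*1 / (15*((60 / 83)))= -1038058772108754098334187 / 67930868880915845283050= -15.28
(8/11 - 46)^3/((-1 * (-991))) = -93.63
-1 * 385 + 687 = 302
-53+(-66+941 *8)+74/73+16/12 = 1623085/219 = 7411.35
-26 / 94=-0.28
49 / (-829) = -49 / 829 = -0.06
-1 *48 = -48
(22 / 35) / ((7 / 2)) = 44 / 245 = 0.18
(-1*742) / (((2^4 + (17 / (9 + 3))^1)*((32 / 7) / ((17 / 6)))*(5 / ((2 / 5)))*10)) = -44149 / 209000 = -0.21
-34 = -34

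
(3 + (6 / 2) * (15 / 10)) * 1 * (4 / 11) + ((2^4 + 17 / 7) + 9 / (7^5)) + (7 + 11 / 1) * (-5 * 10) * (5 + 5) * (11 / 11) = -1659981672 / 184877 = -8978.84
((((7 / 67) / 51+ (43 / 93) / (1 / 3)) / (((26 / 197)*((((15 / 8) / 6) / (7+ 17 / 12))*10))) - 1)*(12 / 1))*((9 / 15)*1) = 11298099724 / 57377125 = 196.91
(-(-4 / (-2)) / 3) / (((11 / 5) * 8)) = -5 / 132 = -0.04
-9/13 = -0.69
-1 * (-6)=6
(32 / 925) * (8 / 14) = 128 / 6475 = 0.02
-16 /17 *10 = -160 /17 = -9.41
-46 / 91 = -0.51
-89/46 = -1.93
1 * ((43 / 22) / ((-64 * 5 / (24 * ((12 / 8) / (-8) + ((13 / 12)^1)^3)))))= -80539 / 506880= -0.16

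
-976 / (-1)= 976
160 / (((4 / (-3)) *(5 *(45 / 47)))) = -376 / 15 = -25.07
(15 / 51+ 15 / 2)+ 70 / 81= 23845 / 2754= 8.66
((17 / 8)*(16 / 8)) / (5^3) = 17 / 500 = 0.03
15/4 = 3.75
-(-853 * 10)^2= -72760900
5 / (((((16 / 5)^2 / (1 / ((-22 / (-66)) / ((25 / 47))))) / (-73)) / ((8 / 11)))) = -41.37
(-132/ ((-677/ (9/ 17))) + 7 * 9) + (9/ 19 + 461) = 114709757/ 218671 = 524.58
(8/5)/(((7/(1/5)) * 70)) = 4/6125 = 0.00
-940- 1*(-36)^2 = -2236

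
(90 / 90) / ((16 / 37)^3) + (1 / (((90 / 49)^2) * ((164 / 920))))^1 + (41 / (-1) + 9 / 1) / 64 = 920182729 / 68014080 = 13.53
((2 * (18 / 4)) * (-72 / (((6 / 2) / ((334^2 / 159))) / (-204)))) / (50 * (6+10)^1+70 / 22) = 6007959936 / 156085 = 38491.59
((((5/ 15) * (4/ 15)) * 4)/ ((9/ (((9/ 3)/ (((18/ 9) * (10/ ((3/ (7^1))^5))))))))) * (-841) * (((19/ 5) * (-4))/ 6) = 383496/ 2100875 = 0.18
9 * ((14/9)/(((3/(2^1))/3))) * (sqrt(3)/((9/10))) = 53.89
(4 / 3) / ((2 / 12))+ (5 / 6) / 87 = 8.01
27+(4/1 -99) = -68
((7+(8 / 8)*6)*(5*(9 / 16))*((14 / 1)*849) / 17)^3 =42022780911993711375 / 2515456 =16705830239922.19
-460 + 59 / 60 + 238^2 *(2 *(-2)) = -13622101 / 60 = -227035.02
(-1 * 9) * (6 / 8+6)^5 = -129140163 / 1024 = -126113.44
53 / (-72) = -53 / 72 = -0.74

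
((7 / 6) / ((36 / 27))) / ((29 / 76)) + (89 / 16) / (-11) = 9123 / 5104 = 1.79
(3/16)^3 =27/4096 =0.01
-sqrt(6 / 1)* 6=-6* sqrt(6)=-14.70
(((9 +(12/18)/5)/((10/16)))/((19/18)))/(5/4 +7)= 8768/5225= 1.68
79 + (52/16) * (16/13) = 83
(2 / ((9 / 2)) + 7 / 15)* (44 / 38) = 902 / 855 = 1.05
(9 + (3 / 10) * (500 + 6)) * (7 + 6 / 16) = 11859 / 10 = 1185.90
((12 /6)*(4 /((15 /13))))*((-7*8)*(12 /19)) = -23296 /95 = -245.22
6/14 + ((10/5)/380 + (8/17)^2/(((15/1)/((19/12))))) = 1581641/3459330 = 0.46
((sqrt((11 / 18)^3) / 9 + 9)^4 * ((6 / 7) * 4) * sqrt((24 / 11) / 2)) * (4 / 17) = 3367327304 * sqrt(6) / 63241479 + 1464420293212537 * sqrt(33) / 1521400260303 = 5659.84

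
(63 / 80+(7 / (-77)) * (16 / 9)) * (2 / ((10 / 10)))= 4957 / 3960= 1.25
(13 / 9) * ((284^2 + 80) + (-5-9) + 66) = 1050244 / 9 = 116693.78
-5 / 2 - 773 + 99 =-1353 / 2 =-676.50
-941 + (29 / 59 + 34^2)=12714 / 59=215.49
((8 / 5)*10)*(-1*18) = -288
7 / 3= 2.33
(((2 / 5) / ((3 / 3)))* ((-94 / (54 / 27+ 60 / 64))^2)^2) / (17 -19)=-1048576 / 5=-209715.20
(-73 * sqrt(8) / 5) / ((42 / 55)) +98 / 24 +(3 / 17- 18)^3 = -333576787 / 58956- 803 * sqrt(2) / 21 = -5712.14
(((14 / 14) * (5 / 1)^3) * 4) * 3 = 1500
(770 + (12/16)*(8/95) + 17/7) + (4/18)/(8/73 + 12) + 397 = 3093786881/2645370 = 1169.51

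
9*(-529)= -4761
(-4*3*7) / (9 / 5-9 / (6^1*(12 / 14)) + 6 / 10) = -1680 / 13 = -129.23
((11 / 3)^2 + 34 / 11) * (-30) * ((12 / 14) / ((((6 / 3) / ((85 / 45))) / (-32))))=8905280 / 693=12850.33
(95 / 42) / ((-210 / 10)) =-95 / 882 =-0.11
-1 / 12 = -0.08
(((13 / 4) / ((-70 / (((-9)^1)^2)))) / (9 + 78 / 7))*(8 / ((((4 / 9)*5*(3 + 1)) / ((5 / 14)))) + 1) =-12987 / 52640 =-0.25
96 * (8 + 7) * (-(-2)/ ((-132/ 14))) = -3360/ 11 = -305.45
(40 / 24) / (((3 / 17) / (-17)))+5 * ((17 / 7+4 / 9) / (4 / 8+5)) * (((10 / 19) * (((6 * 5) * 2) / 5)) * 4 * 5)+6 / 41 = 91507567 / 539847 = 169.51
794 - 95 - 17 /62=698.73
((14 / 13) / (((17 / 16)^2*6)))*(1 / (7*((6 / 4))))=512 / 33813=0.02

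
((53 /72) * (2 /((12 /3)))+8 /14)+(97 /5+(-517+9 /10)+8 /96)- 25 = -2624213 /5040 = -520.68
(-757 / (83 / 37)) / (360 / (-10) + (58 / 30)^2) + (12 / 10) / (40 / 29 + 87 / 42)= 10.81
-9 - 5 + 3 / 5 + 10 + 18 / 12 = -19 / 10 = -1.90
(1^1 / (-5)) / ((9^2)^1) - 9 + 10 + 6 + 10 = 6884 / 405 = 17.00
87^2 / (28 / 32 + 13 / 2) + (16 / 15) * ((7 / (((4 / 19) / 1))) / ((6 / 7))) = 2834698 / 2655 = 1067.68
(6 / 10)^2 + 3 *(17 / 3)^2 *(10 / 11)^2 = 725767 / 9075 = 79.97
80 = 80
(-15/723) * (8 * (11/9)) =-0.20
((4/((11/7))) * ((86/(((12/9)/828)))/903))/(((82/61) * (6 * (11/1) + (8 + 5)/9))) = 454572/273757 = 1.66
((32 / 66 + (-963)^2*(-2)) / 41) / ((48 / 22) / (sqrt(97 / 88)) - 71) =979301408*sqrt(2134) / 2423736689 + 421528049806 / 661019097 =656.36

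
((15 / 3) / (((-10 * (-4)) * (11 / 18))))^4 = 6561 / 3748096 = 0.00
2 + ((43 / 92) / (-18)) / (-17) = 56347 / 28152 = 2.00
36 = 36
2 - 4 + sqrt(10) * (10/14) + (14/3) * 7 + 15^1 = 5 * sqrt(10)/7 + 137/3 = 47.93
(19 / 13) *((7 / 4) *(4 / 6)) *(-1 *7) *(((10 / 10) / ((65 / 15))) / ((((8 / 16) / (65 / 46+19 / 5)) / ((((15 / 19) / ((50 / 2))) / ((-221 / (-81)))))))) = -14276493 / 42951350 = -0.33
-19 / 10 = -1.90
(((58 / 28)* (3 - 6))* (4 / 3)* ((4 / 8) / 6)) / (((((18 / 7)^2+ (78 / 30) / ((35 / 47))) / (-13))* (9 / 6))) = 65975 / 111393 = 0.59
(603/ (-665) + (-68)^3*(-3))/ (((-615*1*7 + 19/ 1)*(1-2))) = 627291237/ 2850190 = 220.09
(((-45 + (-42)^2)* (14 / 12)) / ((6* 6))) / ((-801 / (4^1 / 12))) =-1337 / 57672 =-0.02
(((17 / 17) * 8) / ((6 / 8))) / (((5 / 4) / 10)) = 256 / 3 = 85.33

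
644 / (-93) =-644 / 93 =-6.92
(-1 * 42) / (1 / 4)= -168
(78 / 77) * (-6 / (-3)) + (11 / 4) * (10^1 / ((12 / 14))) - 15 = 17657 / 924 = 19.11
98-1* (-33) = 131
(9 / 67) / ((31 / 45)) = 405 / 2077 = 0.19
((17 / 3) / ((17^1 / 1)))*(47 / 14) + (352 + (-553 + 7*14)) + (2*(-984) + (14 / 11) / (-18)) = -2868953 / 1386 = -2069.95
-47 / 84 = -0.56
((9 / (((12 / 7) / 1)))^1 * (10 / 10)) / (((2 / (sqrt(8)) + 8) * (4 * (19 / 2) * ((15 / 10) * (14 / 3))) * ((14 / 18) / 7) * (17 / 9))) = 486 / 41021 - 243 * sqrt(2) / 328168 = 0.01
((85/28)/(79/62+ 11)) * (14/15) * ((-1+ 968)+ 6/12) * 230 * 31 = 1211796975/761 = 1592374.47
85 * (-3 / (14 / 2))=-255 / 7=-36.43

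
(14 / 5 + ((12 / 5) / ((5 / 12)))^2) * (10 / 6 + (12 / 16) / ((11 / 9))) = 3384143 / 41250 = 82.04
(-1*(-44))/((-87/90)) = -1320/29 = -45.52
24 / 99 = 8 / 33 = 0.24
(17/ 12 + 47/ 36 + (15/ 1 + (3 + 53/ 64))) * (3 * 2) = 12413/ 96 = 129.30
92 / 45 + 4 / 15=104 / 45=2.31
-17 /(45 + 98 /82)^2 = -28577 /3587236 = -0.01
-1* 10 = -10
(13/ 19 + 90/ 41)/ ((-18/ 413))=-926359/ 14022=-66.06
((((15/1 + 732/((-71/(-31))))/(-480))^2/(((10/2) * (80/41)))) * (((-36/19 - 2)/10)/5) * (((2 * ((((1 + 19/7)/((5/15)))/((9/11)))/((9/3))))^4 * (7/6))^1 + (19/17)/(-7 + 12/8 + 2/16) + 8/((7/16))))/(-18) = 466333843630013381894029/272267354353409856000000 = 1.71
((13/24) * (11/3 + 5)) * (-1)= -169/36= -4.69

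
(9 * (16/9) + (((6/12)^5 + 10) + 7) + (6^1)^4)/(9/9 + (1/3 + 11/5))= 637935/1696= 376.14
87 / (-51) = -29 / 17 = -1.71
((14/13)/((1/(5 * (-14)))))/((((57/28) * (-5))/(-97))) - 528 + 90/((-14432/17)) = -6665149009/5347056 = -1246.51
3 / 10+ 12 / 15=11 / 10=1.10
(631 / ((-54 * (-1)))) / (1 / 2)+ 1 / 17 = 10754 / 459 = 23.43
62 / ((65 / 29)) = 1798 / 65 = 27.66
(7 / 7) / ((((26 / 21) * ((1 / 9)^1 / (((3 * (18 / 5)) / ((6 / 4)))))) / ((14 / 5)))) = 47628 / 325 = 146.55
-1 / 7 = -0.14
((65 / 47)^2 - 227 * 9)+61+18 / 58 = -126826496 / 64061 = -1979.78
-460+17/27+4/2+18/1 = -11863/27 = -439.37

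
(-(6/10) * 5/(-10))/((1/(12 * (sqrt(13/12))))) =3 * sqrt(39)/5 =3.75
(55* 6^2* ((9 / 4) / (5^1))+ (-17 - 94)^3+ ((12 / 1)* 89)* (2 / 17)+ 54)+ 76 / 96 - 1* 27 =-557567317 / 408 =-1366586.56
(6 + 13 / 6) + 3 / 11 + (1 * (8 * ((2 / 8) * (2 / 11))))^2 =6223 / 726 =8.57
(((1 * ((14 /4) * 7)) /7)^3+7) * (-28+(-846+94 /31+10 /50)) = -53852631 /1240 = -43429.54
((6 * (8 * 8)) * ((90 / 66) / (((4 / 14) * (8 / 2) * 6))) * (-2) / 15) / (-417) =112 / 4587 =0.02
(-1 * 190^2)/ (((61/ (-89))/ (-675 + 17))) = -2114088200/ 61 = -34657183.61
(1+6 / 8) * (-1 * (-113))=791 / 4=197.75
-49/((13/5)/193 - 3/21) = 330995/874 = 378.71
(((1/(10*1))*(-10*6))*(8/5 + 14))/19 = -468/95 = -4.93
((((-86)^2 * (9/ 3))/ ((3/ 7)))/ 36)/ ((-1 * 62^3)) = -12943/ 2144952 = -0.01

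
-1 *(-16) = 16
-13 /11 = -1.18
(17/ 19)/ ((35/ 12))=204/ 665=0.31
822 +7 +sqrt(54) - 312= 3 * sqrt(6) +517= 524.35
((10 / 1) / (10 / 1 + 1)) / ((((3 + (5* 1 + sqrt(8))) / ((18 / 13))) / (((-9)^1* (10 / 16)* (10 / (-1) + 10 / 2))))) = 10125 / 2002 - 10125* sqrt(2) / 8008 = 3.27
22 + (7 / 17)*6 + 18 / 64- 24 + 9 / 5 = 6941 / 2720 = 2.55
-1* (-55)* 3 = 165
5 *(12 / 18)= 10 / 3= 3.33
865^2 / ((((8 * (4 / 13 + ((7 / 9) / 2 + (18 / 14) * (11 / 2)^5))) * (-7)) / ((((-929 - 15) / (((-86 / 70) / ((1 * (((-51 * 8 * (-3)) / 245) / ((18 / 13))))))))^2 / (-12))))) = 20321012387056742400 / 15366378890359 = 1322433.38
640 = 640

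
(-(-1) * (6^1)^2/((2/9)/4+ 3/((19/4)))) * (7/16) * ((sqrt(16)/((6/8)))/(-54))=-532/235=-2.26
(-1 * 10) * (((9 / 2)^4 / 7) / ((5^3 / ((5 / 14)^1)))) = -6561 / 3920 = -1.67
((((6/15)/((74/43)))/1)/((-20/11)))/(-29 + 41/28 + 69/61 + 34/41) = 752801/150605725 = 0.00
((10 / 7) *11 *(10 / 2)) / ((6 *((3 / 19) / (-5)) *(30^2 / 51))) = -17765 / 756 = -23.50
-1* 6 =-6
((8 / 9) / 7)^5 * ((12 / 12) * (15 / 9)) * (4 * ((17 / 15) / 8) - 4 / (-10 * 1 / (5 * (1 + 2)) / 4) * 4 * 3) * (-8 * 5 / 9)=-5673451520 / 80387359983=-0.07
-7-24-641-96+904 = 136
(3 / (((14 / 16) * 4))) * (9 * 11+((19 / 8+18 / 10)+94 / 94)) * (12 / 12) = 12501 / 140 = 89.29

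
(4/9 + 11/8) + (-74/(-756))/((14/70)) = 2.31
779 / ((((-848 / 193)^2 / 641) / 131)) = 2436584071841 / 719104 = 3388361.17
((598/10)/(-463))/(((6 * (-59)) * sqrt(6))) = 299 * sqrt(6)/4917060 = 0.00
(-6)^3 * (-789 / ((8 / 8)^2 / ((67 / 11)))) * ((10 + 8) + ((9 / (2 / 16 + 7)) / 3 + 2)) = 4430342304 / 209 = 21197810.07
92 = 92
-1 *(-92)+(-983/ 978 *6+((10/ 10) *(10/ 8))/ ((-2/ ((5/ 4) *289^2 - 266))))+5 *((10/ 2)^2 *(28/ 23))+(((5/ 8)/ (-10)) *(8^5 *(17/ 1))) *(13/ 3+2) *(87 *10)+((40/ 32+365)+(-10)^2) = -23021923999277/ 119968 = -191900540.14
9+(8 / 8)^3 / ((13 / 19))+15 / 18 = 881 / 78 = 11.29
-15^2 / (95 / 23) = -1035 / 19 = -54.47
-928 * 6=-5568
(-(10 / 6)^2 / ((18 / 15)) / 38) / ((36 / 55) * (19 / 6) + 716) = -6875 / 81041688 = -0.00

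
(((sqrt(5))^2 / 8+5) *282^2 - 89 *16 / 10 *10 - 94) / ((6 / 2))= 297203 / 2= 148601.50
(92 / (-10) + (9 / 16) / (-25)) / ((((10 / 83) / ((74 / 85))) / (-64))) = 2665628 / 625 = 4265.00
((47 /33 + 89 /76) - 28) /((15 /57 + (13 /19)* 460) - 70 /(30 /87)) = -63715 /280896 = -0.23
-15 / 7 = -2.14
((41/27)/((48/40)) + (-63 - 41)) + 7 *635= 703447/162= 4342.27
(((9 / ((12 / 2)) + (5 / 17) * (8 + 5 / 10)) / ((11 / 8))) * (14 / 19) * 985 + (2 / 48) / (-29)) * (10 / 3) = 1535653355 / 218196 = 7037.95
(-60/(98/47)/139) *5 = -7050/6811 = -1.04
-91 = -91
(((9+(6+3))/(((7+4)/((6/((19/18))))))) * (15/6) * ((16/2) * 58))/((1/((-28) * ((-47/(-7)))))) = -423947520/209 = -2028457.03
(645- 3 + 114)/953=756/953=0.79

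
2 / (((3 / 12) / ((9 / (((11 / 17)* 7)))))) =1224 / 77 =15.90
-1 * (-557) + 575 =1132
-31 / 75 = -0.41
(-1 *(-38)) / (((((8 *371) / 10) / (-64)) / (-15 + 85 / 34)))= 38000 / 371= 102.43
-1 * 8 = -8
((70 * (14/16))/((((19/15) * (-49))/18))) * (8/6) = -450/19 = -23.68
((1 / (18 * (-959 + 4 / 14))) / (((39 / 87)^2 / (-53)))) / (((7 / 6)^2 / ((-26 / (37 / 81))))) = -4813884 / 7531979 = -0.64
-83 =-83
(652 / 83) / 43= 652 / 3569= 0.18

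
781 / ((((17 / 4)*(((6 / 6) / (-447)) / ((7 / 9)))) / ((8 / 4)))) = -127777.73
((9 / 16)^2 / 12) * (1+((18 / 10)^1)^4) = 0.30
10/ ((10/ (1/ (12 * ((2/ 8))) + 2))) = 7/ 3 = 2.33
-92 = -92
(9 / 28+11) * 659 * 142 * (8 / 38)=29664226 / 133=223039.29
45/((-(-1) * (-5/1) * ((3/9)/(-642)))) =17334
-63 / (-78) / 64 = 21 / 1664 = 0.01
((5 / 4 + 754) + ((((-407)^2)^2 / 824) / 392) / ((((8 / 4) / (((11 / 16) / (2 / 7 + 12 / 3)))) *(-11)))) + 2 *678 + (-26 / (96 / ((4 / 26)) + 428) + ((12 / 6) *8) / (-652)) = 2832907244315371 / 1899021250560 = 1491.77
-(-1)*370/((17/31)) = 11470/17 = 674.71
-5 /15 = -0.33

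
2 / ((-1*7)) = -2 / 7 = -0.29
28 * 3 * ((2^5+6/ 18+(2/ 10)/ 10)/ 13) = 67942/ 325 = 209.05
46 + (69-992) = -877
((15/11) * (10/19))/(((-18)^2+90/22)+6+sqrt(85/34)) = 220500/102640451 - 330 * sqrt(10)/102640451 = 0.00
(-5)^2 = 25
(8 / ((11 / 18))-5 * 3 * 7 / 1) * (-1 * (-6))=-6066 / 11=-551.45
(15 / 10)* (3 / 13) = 9 / 26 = 0.35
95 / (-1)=-95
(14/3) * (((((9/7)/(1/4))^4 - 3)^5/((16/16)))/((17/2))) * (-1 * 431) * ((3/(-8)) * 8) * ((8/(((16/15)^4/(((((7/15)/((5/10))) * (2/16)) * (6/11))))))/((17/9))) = 513845414438263217414929093951250913375/21203873086493971951616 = 24233563950425755.56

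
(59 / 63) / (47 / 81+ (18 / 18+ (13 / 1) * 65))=531 / 480011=0.00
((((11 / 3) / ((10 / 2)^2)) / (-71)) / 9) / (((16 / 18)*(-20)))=11 / 852000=0.00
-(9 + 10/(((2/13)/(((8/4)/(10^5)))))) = -90013/10000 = -9.00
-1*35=-35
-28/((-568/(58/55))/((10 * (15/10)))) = 0.78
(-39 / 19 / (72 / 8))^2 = 169 / 3249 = 0.05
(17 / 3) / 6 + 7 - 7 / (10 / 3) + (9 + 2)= 16.84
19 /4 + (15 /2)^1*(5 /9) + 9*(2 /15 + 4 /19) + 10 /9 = 44879 /3420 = 13.12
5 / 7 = 0.71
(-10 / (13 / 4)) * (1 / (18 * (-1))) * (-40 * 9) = -800 / 13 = -61.54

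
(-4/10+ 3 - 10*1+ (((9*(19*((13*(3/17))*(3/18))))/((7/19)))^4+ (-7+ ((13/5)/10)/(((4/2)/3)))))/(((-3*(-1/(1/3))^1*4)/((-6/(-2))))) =26521067594368140247/320854273600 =82657672.90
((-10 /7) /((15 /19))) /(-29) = 38 /609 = 0.06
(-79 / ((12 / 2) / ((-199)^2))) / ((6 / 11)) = -34413269 / 36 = -955924.14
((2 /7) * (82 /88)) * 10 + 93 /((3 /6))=14527 /77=188.66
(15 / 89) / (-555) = -0.00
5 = 5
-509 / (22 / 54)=-13743 / 11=-1249.36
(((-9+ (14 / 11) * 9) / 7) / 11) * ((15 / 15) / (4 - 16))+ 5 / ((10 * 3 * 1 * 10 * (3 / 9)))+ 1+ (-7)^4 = 2402.05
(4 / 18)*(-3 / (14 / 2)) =-0.10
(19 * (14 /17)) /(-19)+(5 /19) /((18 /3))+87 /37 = 112699 /71706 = 1.57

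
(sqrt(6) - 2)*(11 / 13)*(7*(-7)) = 1078 / 13 - 539*sqrt(6) / 13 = -18.64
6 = 6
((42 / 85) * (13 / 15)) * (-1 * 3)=-546 / 425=-1.28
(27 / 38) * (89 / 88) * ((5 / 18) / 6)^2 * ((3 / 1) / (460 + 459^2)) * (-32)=-2225 / 3177249768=-0.00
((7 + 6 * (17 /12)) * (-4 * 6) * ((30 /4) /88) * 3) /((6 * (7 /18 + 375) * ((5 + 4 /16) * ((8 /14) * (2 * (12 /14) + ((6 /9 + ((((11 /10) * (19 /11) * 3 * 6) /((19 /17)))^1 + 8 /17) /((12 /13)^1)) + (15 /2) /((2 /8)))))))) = -2490075 /11682494879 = -0.00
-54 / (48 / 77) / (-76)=1.14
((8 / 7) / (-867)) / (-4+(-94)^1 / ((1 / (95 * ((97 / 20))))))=16 / 525751401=0.00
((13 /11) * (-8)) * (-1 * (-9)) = -936 /11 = -85.09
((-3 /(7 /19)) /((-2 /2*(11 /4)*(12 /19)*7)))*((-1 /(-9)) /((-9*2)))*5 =-1805 /87318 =-0.02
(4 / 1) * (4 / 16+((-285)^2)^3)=2143527953062501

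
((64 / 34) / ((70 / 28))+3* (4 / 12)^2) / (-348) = -277 / 88740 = -0.00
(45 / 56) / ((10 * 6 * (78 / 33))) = 33 / 5824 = 0.01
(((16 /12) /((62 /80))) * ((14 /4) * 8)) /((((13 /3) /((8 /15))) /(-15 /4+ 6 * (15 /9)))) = 44800 /1209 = 37.06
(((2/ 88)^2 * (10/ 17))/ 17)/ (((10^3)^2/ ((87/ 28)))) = 87/ 1566611200000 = 0.00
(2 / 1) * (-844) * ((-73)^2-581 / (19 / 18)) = -153258584 / 19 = -8066241.26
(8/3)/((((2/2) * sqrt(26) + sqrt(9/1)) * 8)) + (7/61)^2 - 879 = -55605791/63257 + sqrt(26)/51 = -878.95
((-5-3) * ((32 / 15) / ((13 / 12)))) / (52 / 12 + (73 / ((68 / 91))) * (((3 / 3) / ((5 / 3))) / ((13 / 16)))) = -52224 / 253513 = -0.21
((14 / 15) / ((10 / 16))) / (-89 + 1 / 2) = -224 / 13275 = -0.02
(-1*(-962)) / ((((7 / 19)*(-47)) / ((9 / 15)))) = -54834 / 1645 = -33.33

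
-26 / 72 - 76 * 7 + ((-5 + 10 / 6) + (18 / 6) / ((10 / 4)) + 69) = -83789 / 180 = -465.49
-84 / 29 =-2.90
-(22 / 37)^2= -484 / 1369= -0.35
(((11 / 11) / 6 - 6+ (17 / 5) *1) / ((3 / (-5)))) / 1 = 73 / 18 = 4.06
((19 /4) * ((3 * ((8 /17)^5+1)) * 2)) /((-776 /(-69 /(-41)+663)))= -564113845125 /22587085156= -24.98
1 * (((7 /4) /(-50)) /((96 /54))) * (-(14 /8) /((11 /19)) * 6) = 25137 /70400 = 0.36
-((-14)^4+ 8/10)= -192084/5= -38416.80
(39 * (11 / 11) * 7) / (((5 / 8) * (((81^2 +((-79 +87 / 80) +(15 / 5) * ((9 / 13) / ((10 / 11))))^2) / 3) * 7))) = 202475520 / 13282672009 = 0.02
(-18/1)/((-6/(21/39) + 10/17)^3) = 15166431/990692608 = 0.02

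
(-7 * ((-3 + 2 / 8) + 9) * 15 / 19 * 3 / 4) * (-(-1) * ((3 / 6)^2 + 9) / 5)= -58275 / 1216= -47.92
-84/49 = -12/7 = -1.71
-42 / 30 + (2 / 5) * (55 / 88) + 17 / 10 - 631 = -12609 / 20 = -630.45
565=565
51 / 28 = 1.82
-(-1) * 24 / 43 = 24 / 43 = 0.56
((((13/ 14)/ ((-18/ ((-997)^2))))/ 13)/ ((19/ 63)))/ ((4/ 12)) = -2982027/ 76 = -39237.20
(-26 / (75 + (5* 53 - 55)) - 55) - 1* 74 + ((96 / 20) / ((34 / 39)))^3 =1323829649 / 35005125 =37.82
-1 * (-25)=25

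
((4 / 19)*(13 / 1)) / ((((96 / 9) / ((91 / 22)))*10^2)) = 3549 / 334400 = 0.01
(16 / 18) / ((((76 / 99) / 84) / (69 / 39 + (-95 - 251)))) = -8269800 / 247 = -33480.97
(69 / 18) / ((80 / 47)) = 2.25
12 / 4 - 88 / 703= 2.87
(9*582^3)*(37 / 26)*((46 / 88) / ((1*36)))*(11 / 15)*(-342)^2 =204399341867187 / 65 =3144605259495.18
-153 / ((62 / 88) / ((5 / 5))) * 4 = -26928 / 31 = -868.65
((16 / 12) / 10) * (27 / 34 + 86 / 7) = 3113 / 1785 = 1.74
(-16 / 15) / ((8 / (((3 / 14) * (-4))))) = 4 / 35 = 0.11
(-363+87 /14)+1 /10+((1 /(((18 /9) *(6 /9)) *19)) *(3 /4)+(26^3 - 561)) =177244779 /10640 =16658.34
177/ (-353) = -177/ 353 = -0.50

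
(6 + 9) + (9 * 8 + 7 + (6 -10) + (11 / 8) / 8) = 5771 / 64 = 90.17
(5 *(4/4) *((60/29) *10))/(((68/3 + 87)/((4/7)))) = 36000/66787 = 0.54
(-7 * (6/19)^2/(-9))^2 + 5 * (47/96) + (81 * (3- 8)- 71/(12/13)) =-1999490015/4170272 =-479.46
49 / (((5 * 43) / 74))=3626 / 215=16.87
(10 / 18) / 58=5 / 522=0.01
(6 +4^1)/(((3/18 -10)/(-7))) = 420/59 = 7.12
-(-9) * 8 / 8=9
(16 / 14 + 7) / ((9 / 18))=114 / 7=16.29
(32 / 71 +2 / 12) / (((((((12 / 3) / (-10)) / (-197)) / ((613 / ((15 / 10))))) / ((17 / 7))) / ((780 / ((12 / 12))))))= 350949580150 / 1491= 235378658.72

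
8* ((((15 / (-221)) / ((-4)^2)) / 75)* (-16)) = 0.01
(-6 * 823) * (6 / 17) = -29628 / 17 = -1742.82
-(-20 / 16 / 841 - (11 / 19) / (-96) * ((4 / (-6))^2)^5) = 15644837 / 11322527652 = 0.00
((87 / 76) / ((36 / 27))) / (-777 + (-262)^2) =261 / 20631568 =0.00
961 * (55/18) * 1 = 52855/18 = 2936.39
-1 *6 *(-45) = 270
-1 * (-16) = 16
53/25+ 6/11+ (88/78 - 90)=-924563/10725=-86.21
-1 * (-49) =49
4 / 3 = 1.33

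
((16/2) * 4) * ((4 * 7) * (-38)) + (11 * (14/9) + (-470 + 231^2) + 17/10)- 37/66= 9336319/495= 18861.25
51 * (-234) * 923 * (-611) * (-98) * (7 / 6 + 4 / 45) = -4140577891086 / 5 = -828115578217.20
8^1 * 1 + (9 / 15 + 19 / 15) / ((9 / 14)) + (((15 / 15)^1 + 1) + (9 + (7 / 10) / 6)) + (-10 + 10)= 11891 / 540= 22.02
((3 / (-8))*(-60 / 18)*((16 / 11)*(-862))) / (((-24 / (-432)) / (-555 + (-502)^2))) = -7093604880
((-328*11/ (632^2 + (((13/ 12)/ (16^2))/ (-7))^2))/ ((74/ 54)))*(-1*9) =405425727995904/ 6833990698801261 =0.06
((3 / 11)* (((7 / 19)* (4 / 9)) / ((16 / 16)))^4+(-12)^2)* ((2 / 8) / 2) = 56432458178 / 3135132297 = 18.00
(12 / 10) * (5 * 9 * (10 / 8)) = 135 / 2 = 67.50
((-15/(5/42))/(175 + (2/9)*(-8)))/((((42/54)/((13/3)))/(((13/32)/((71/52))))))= -533871/442756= -1.21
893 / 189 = 4.72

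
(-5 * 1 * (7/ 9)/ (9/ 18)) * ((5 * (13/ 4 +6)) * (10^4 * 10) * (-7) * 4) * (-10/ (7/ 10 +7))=-129500000000/ 99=-1308080808.08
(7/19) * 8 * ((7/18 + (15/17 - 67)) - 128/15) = -3181388/14535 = -218.88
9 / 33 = 3 / 11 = 0.27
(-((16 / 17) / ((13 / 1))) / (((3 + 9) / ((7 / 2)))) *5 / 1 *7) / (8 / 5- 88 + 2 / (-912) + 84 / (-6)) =372400 / 50590657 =0.01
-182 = -182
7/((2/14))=49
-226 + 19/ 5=-1111/ 5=-222.20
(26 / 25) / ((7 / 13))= 338 / 175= 1.93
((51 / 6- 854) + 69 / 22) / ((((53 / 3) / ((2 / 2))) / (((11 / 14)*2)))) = -27798 / 371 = -74.93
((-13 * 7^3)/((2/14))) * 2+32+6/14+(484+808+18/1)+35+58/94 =-20084777/329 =-61047.95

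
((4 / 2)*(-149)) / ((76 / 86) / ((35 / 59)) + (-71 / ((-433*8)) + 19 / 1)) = -1553569360 / 106926223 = -14.53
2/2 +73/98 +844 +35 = 880.74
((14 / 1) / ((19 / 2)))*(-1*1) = -28 / 19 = -1.47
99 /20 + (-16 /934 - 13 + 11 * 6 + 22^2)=5061653 /9340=541.93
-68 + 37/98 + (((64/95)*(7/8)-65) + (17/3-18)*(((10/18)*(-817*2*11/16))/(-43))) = -312742091/1005480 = -311.04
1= 1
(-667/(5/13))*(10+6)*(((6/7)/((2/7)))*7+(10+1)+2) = -4717024/5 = -943404.80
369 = 369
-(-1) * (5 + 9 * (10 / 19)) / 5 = 37 / 19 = 1.95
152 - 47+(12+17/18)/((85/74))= 88946/765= 116.27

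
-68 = -68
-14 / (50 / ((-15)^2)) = -63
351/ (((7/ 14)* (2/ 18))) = 6318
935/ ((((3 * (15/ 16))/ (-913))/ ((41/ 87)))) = -143039.00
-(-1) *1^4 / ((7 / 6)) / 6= 1 / 7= 0.14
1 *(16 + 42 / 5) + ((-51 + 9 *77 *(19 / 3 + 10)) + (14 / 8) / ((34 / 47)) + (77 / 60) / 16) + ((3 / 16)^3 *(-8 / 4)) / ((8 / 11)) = 47189110057 / 4177920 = 11294.88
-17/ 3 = -5.67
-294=-294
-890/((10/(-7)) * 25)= 623/25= 24.92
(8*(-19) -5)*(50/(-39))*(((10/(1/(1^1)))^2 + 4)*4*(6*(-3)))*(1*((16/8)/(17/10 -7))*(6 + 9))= 8531320.75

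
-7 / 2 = -3.50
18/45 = 2/5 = 0.40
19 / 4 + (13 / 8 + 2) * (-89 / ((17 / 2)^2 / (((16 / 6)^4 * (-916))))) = 19367938403 / 93636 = 206842.86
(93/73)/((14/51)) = 4743/1022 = 4.64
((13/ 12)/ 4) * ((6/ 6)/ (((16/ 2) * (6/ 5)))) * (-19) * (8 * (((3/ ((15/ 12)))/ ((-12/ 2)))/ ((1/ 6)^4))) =2223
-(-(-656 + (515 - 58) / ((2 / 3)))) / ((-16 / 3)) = -177 / 32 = -5.53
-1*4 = -4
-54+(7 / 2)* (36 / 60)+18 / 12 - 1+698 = 3233 / 5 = 646.60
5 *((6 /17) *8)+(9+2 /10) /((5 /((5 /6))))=3991 /255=15.65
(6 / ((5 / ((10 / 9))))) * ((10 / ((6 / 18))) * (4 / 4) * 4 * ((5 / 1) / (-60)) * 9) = -120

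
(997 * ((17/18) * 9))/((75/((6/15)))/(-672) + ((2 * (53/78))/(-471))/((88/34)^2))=-8438455849824/278260001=-30325.80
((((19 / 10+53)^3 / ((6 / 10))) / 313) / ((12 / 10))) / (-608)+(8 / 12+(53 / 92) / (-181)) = -103463500829 / 190136532480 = -0.54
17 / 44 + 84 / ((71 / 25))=93607 / 3124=29.96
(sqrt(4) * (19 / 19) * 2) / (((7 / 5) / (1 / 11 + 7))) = 1560 / 77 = 20.26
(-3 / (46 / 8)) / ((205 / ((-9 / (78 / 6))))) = 108 / 61295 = 0.00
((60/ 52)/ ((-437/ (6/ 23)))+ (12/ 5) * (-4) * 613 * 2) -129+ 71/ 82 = -637383427973/ 53571830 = -11897.73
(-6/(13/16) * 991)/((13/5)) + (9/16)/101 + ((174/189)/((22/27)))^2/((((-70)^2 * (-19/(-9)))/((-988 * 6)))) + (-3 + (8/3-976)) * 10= -74852064721551581/5950683538800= -12578.73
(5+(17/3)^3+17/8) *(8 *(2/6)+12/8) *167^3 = 4755619032725/1296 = 3669459130.19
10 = 10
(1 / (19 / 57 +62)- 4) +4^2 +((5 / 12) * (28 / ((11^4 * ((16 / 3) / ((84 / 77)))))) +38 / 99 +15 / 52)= 8129029199 / 640660878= 12.69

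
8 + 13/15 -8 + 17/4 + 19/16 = 1513/240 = 6.30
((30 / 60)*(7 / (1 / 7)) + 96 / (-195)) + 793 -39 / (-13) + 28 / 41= 4374281 / 5330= 820.69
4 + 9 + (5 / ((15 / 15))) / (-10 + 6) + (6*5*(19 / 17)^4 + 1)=19898091 / 334084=59.56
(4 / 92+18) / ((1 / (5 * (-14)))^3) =-142345000 / 23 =-6188913.04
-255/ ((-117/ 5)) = 10.90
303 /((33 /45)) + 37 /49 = 223112 /539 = 413.94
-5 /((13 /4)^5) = -5120 /371293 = -0.01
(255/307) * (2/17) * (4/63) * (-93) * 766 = -949840/2149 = -441.99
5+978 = 983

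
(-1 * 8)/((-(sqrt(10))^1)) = 4 * sqrt(10)/5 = 2.53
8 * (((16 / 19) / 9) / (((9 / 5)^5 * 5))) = 0.01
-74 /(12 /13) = -481 /6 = -80.17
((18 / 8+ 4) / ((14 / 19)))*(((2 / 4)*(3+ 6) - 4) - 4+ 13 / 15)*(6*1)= -7505 / 56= -134.02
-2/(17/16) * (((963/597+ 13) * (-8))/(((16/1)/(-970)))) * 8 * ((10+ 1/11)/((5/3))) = -646183.18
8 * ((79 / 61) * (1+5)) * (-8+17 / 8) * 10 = -222780 / 61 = -3652.13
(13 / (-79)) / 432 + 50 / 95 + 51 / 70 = 28471171 / 22695120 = 1.25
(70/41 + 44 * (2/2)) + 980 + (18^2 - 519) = 34059/41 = 830.71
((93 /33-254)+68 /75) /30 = -206477 /24750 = -8.34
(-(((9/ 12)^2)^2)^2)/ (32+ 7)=-2187/ 851968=-0.00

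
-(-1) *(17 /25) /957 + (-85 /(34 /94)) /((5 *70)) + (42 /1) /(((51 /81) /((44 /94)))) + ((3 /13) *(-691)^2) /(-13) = -381975744947117 /45228633450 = -8445.44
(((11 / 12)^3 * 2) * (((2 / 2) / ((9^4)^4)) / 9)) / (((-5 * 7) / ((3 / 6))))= -1331 / 1008635949195834093120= -0.00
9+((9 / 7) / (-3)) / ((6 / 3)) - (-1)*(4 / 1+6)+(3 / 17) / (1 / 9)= 4849 / 238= 20.37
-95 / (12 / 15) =-118.75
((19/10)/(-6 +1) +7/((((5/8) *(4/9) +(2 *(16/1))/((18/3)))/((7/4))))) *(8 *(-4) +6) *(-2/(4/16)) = 947024/2525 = 375.06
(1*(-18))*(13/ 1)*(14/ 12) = -273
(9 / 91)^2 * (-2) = -162 / 8281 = -0.02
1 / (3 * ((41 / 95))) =0.77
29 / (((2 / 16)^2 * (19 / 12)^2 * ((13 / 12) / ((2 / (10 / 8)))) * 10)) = 12828672 / 117325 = 109.34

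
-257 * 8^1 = -2056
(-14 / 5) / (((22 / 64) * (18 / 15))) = -224 / 33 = -6.79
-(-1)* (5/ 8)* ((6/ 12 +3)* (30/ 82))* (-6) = -1575/ 328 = -4.80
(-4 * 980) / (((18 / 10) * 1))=-19600 / 9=-2177.78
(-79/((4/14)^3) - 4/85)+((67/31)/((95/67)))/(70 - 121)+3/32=-16279254899/4806240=-3387.11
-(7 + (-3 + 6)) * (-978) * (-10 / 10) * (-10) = 97800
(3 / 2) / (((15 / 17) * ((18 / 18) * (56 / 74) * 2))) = 629 / 560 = 1.12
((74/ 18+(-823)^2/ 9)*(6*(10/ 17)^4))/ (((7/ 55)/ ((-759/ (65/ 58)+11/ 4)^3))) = -502359113784921273625525/ 3853408377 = -130367473321377.81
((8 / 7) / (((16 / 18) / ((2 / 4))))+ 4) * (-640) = -2971.43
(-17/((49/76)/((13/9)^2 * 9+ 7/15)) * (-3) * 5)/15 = 1118872/2205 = 507.42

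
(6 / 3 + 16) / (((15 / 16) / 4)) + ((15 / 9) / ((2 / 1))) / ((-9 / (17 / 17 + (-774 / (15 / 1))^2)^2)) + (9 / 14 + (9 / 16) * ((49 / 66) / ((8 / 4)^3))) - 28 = -43699146734101 / 66528000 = -656853.46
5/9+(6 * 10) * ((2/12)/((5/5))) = 95/9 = 10.56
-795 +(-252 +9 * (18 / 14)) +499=-3755 / 7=-536.43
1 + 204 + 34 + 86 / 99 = 23747 / 99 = 239.87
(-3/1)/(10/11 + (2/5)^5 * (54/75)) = -2578125/787586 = -3.27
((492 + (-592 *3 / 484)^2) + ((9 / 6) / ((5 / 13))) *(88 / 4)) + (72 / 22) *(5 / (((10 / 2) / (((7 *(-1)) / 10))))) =43115823 / 73205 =588.97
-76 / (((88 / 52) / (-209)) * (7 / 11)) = 103246 / 7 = 14749.43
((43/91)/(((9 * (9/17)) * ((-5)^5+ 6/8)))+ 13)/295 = 1197497107/27174039165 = 0.04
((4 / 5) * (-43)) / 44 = -43 / 55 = -0.78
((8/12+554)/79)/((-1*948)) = -416/56169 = -0.01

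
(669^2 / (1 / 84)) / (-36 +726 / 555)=-3477548970 / 3209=-1083686.19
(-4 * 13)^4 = 7311616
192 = 192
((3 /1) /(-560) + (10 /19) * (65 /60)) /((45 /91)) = 234377 /205200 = 1.14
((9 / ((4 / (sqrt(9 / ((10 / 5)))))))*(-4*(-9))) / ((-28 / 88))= -2673*sqrt(2) / 7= -540.03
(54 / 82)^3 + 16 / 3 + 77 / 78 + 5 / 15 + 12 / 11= 158289353 / 19711406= 8.03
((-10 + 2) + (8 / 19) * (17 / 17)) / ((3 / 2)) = -96 / 19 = -5.05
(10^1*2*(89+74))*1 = 3260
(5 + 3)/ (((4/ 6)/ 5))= 60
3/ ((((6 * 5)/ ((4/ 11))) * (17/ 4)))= 8/ 935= 0.01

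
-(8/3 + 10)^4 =-2085136/81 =-25742.42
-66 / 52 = -33 / 26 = -1.27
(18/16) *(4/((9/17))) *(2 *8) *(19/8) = 323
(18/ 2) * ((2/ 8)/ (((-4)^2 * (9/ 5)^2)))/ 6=25/ 3456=0.01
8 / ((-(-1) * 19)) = 8 / 19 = 0.42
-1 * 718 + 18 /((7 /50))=-4126 /7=-589.43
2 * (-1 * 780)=-1560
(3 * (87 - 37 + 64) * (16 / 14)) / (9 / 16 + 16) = 43776 / 1855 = 23.60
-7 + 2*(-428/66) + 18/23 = -14563/759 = -19.19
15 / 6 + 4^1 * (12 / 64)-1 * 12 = -35 / 4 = -8.75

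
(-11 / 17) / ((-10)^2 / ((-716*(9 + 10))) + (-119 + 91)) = 37411 / 1619301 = 0.02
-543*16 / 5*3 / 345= -8688 / 575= -15.11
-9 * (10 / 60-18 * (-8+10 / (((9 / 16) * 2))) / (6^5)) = -40 / 27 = -1.48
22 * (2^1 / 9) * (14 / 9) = 616 / 81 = 7.60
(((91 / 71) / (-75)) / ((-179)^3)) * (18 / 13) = 42 / 10180226725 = 0.00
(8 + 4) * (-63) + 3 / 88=-755.97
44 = 44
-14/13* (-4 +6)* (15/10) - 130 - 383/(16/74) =-198079/104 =-1904.61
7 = 7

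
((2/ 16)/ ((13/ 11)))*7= 77/ 104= 0.74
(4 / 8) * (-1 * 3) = -3 / 2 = -1.50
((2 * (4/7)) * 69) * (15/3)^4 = 345000/7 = 49285.71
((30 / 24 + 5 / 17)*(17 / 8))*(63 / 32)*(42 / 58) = 138915 / 29696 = 4.68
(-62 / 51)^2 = 3844 / 2601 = 1.48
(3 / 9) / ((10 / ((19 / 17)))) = 19 / 510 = 0.04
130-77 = 53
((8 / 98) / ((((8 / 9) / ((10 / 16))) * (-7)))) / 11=-45 / 60368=-0.00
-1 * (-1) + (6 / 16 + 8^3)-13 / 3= 12217 / 24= 509.04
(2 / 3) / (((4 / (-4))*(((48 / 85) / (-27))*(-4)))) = -255 / 32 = -7.97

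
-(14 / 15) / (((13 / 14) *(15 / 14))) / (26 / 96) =-43904 / 12675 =-3.46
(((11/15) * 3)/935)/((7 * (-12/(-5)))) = 1/7140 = 0.00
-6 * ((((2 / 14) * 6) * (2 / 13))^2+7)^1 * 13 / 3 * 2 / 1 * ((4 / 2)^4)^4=-15233449984 / 637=-23914364.18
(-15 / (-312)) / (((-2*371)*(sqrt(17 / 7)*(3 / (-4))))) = 5*sqrt(119) / 983892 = 0.00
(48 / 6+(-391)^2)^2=23375046321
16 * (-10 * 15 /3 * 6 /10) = -480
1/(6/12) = 2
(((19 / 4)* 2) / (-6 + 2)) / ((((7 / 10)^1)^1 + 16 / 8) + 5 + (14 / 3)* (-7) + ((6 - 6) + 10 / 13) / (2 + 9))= 40755 / 427228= 0.10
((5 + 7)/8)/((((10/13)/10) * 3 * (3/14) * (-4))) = -91/12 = -7.58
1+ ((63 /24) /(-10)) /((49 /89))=293 /560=0.52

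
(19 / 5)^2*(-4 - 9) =-4693 / 25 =-187.72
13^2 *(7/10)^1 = 1183/10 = 118.30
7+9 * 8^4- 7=36864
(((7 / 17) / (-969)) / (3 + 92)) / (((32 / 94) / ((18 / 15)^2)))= -987 / 52164500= -0.00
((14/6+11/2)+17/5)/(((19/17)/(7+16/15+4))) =1036949/8550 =121.28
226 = 226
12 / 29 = 0.41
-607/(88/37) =-22459/88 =-255.22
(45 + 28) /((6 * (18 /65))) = 4745 /108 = 43.94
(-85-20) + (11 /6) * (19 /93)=-58381 /558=-104.63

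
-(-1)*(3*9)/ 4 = 27/ 4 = 6.75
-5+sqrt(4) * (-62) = -129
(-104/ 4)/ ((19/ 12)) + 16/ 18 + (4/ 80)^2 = -1062229/ 68400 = -15.53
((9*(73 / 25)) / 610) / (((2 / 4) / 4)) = 2628 / 7625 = 0.34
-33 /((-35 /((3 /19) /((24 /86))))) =1419 /2660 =0.53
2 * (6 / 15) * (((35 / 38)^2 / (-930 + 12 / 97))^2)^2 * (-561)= -7455948405337589609375 / 23981434527127487122395622960128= -0.00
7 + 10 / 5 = 9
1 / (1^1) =1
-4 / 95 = -0.04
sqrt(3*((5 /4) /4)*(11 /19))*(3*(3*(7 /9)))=7*sqrt(3135) /76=5.16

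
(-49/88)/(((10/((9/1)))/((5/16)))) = -441/2816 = -0.16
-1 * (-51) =51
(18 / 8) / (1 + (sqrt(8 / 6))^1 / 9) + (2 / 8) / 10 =22109 / 9560 -81*sqrt(3) / 478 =2.02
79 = 79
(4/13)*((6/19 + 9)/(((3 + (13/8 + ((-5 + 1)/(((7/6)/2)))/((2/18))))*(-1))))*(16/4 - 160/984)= 6237952/32376019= 0.19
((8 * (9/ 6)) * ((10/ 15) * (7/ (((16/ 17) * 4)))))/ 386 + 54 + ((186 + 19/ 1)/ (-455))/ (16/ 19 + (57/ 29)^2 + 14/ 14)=691178217547/ 12809187664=53.96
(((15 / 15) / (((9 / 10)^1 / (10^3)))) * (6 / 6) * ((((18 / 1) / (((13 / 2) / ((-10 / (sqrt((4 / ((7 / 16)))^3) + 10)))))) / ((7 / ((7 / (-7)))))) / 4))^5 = -101922746767351562500000000000000000000 / 222640817047649966275582185693 + 40306743090320000000000000000000000000 * sqrt(7) / 222640817047649966275582185693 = 21194997.72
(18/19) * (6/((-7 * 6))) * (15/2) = -1.02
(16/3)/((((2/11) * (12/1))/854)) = 18788/9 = 2087.56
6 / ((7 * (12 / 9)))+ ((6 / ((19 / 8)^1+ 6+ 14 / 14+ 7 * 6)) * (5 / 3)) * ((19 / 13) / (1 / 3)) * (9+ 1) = 228829 / 24934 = 9.18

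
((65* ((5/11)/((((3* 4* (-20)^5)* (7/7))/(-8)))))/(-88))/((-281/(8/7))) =13/45697344000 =0.00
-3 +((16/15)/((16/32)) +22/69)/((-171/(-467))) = 24233/6555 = 3.70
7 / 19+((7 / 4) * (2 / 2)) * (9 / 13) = 1.58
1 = 1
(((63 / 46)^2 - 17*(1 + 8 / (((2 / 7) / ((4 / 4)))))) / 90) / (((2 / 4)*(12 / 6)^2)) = -1039219 / 380880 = -2.73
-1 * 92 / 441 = -92 / 441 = -0.21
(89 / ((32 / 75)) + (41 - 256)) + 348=10931 / 32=341.59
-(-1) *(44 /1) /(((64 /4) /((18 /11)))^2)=81 /176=0.46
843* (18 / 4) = 7587 / 2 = 3793.50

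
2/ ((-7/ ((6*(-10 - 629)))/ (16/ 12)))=10224/ 7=1460.57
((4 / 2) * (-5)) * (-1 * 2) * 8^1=160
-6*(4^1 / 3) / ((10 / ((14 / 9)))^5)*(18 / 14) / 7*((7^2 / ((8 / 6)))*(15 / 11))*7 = -235298 / 5011875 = -0.05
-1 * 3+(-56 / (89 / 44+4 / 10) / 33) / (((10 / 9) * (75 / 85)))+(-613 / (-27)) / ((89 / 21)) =3506416 / 2134665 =1.64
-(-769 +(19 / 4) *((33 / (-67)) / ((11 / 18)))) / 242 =103559 / 32428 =3.19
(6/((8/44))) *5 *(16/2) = 1320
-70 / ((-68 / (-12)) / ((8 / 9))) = -560 / 51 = -10.98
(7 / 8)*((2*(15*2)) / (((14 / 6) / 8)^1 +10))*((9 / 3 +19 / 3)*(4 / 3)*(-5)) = -78400 / 247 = -317.41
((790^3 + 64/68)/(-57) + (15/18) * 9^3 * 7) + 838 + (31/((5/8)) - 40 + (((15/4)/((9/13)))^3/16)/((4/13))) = -1543991452488637/178606080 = -8644674.65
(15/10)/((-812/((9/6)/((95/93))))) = -837/308560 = -0.00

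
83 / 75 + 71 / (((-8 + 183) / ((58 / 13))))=19907 / 6825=2.92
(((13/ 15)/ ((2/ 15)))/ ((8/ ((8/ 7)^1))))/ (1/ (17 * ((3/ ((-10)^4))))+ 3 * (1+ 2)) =663/ 146426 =0.00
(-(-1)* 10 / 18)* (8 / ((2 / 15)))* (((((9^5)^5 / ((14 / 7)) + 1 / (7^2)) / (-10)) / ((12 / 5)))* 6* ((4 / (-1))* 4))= 7035400279380155369948440600 / 147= 47859865846123505918016600.00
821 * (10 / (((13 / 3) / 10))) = 246300 / 13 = 18946.15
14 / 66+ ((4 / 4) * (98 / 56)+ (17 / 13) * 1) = 5611 / 1716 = 3.27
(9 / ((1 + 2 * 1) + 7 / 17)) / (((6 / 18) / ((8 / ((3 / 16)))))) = 9792 / 29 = 337.66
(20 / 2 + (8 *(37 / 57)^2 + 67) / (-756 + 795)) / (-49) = -1495745 / 6208839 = -0.24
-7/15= -0.47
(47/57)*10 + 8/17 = 8446/969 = 8.72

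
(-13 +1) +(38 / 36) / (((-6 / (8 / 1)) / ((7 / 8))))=-1429 / 108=-13.23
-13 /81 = -0.16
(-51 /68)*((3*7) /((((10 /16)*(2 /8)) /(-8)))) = 4032 /5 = 806.40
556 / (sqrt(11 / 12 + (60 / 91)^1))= 1112 *sqrt(469833) / 1721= 442.89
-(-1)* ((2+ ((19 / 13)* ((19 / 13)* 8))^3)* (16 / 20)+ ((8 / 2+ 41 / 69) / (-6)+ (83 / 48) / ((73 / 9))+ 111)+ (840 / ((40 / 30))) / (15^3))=4104.52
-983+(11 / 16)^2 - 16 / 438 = -55086461 / 56064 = -982.56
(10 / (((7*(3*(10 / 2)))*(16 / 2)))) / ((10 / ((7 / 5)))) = 1 / 600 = 0.00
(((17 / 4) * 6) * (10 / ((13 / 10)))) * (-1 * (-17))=43350 / 13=3334.62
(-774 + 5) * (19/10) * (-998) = 7290889/5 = 1458177.80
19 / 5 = 3.80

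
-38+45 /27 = -109 /3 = -36.33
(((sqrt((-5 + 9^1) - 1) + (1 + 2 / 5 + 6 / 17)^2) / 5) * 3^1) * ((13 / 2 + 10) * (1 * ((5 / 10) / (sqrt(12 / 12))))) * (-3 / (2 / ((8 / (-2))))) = 297 * sqrt(3) / 10 + 6593697 / 72250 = 142.70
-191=-191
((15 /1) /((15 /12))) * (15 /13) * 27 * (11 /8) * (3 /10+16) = 435699 /52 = 8378.83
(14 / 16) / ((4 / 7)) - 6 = -143 / 32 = -4.47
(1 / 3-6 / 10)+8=116 / 15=7.73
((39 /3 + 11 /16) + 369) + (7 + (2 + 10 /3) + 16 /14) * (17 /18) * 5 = 1349687 /3024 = 446.33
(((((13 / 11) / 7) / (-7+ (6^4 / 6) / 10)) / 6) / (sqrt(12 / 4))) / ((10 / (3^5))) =0.03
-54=-54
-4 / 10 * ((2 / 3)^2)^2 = -32 / 405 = -0.08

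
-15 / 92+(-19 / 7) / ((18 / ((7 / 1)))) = -1009 / 828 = -1.22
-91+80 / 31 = -2741 / 31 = -88.42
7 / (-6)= -7 / 6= -1.17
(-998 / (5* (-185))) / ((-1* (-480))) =0.00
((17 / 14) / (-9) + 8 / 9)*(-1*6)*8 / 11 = -760 / 231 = -3.29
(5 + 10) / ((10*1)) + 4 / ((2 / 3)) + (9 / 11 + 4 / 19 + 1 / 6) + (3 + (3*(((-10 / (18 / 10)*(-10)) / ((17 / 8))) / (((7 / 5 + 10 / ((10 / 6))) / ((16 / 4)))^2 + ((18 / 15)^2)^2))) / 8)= 2632164407 / 195276433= 13.48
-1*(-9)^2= -81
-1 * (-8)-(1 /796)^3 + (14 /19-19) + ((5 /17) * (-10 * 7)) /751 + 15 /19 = -1162399700805133 /122343714638528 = -9.50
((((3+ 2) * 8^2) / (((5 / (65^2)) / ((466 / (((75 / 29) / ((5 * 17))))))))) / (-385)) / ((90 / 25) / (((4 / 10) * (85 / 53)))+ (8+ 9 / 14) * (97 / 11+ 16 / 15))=-422423855360 / 3575341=-118149.25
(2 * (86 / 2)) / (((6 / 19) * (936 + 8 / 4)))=817 / 2814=0.29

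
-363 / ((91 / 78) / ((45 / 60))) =-233.36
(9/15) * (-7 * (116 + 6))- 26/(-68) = -87043/170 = -512.02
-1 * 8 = -8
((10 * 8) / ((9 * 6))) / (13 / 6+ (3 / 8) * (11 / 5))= 1600 / 3231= 0.50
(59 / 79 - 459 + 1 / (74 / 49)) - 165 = -3639667 / 5846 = -622.59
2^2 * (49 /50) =98 /25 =3.92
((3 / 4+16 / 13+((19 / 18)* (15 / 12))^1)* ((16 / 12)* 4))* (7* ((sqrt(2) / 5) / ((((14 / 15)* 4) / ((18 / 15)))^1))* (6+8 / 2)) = 3089* sqrt(2) / 39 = 112.01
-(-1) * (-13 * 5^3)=-1625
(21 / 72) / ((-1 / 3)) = -7 / 8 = -0.88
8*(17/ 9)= 15.11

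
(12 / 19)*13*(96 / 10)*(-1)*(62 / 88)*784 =-45497088 / 1045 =-43537.88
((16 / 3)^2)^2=65536 / 81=809.09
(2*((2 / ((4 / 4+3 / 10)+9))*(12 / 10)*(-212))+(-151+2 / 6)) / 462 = -5506 / 10197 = -0.54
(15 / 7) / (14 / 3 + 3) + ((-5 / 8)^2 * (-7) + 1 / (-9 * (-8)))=-226367 / 92736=-2.44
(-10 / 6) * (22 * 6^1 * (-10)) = 2200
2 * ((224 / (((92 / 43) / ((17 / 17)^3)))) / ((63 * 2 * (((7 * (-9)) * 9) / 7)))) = -344 / 16767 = -0.02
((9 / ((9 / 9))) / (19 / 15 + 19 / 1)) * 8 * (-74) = -4995 / 19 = -262.89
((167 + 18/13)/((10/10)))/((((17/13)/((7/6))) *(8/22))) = 168553/408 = 413.12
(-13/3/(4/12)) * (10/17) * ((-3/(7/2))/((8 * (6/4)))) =65/119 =0.55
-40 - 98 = -138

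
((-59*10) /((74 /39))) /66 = -4.71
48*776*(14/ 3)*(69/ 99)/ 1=3997952/ 33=121150.06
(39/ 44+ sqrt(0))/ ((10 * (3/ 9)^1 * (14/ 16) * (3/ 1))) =39/ 385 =0.10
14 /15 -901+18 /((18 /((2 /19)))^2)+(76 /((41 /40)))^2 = 125550927787 /27307845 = 4597.61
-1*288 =-288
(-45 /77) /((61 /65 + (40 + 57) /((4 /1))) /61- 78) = 237900 /31583629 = 0.01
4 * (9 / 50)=18 / 25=0.72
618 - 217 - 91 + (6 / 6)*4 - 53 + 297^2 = 88470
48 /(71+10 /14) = 168 /251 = 0.67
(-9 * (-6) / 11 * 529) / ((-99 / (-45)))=142830 / 121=1180.41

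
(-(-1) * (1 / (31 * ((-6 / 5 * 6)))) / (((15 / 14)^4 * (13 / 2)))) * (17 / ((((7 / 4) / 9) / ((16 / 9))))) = -0.08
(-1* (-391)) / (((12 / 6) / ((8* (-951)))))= -1487364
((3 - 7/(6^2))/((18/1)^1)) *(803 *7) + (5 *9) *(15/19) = 11224099/12312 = 911.64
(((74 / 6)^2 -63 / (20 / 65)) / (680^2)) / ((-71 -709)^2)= -379 / 2025533952000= -0.00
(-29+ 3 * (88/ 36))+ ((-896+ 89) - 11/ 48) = -39787/ 48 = -828.90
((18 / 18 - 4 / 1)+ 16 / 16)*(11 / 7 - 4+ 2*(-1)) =62 / 7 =8.86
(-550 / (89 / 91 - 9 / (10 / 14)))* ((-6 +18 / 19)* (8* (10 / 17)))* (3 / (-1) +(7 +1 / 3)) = -1041040000 / 213503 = -4876.00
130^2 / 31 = 16900 / 31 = 545.16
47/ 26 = 1.81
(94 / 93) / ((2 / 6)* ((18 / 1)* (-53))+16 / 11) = -517 / 161913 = -0.00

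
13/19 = 0.68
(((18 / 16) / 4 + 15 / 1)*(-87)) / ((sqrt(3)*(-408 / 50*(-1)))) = -118175*sqrt(3) / 2176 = -94.06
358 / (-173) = -358 / 173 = -2.07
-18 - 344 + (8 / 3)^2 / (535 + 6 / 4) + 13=-3370165 / 9657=-348.99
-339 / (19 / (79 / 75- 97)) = 813148 / 475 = 1711.89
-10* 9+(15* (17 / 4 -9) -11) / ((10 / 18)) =-4761 / 20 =-238.05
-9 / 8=-1.12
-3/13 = -0.23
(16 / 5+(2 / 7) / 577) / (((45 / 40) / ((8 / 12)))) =1034144 / 545265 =1.90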